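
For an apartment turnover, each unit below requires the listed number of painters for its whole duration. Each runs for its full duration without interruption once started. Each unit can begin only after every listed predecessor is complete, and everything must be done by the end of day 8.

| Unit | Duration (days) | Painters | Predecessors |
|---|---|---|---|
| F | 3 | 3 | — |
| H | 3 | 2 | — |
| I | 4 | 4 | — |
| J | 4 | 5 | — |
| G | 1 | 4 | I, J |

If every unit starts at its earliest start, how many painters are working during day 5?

At early start, day 5 has: G.
Demand: 4 = 4.

4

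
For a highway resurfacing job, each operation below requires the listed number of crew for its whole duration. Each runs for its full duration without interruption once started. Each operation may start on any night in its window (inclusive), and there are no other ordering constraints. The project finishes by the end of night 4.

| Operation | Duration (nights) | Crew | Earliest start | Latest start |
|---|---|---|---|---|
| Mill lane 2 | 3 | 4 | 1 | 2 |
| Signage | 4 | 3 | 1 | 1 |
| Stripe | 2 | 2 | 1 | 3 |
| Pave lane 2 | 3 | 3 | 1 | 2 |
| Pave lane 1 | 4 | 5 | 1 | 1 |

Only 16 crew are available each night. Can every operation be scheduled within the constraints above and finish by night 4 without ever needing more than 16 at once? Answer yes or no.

The minimum achievable peak is 17; 16 < 17, so no feasible schedule stays within the cap.

no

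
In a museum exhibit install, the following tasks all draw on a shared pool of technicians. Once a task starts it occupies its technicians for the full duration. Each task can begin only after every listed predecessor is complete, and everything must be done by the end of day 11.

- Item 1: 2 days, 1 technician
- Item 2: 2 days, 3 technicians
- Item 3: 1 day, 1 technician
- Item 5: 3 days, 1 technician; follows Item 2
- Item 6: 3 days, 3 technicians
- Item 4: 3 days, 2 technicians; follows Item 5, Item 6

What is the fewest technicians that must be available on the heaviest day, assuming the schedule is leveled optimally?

3

Early-start (Item 1@1, Item 2@1, Item 3@1, Item 5@3, Item 6@1, Item 4@6) gives peak 8: d1:8  d2:7  d3:4  d4:1  d5:1  d6:2  d7:2  d8:2  d9:0  d10:0  d11:0.
Shift Item 1→3, Item 3→3, Item 6→6, Item 4→9.
Schedule Item 1@3, Item 2@1, Item 3@3, Item 5@3, Item 6@6, Item 4@9: d1:3  d2:3  d3:3  d4:2  d5:1  d6:3  d7:3  d8:3  d9:2  d10:2  d11:2 — peak 3.
Total technician-days = 27 over 11 days ⇒ peak ≥ ⌈27/11⌉ = 3, so 3 is optimal.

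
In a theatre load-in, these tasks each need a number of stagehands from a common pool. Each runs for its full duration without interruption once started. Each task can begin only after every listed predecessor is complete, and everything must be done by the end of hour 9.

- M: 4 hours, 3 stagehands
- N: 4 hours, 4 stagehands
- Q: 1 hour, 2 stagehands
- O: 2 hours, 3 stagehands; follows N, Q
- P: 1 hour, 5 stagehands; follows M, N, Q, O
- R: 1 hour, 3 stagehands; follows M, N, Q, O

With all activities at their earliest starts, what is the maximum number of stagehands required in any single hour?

9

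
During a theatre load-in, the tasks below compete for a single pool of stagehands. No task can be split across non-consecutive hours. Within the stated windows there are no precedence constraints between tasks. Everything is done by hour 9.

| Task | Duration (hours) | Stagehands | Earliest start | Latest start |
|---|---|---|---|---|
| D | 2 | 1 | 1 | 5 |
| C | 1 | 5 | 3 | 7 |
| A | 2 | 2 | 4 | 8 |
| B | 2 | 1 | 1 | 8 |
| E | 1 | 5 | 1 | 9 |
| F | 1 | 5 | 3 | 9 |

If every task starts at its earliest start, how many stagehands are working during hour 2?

At early start, hour 2 has: D, B.
Demand: 1 + 1 = 2.

2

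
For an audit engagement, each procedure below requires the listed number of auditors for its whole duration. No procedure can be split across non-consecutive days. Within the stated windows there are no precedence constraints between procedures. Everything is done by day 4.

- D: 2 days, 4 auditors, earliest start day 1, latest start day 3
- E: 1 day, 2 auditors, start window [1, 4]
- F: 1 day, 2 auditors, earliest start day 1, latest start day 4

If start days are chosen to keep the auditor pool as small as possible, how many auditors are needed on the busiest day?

Early-start (D@1, E@1, F@1) gives peak 8: d1:8  d2:4  d3:0  d4:0.
Shift E→3, F→3.
Schedule D@1, E@3, F@3: d1:4  d2:4  d3:4  d4:0 — peak 4.

4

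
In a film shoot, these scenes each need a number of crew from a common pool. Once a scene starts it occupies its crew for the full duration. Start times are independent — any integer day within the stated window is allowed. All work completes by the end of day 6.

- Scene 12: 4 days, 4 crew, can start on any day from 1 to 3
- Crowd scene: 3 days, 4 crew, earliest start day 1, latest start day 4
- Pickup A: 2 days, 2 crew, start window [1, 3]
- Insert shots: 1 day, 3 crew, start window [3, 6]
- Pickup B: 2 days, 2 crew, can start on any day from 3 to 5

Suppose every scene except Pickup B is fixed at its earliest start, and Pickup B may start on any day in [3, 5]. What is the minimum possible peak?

11

Pickup B@3: d1:10  d2:10  d3:13  d4:6  d5:0  d6:0 → peak 13
Pickup B@4: d1:10  d2:10  d3:11  d4:6  d5:2  d6:0 → peak 11
Pickup B@5: d1:10  d2:10  d3:11  d4:4  d5:2  d6:2 → peak 11
Best is Pickup B@4, peak 11.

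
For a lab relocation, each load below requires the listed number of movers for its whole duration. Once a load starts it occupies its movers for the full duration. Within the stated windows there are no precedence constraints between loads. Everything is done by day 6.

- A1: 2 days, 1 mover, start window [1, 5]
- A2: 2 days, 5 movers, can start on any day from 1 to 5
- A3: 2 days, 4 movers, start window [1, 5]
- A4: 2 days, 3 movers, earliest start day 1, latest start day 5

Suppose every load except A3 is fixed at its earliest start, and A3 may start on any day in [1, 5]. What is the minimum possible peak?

A3@1: d1:13  d2:13  d3:0  d4:0  d5:0  d6:0 → peak 13
A3@2: d1:9  d2:13  d3:4  d4:0  d5:0  d6:0 → peak 13
A3@3: d1:9  d2:9  d3:4  d4:4  d5:0  d6:0 → peak 9
A3@4: d1:9  d2:9  d3:0  d4:4  d5:4  d6:0 → peak 9
A3@5: d1:9  d2:9  d3:0  d4:0  d5:4  d6:4 → peak 9
Best is A3@3, peak 9.

9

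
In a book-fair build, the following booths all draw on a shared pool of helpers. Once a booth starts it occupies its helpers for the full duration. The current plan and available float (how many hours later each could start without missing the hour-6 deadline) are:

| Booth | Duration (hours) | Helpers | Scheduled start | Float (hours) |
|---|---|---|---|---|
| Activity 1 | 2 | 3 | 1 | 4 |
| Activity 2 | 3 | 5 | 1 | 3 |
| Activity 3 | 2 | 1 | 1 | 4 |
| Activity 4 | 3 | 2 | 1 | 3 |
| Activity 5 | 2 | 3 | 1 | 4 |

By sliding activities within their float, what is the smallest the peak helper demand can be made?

7

Early-start (Activity 1@1, Activity 2@1, Activity 3@1, Activity 4@1, Activity 5@1) gives peak 14: h1:14  h2:14  h3:7  h4:0  h5:0  h6:0.
Shift Activity 2→3, Activity 4→3.
Schedule Activity 1@1, Activity 2@3, Activity 3@1, Activity 4@3, Activity 5@1: h1:7  h2:7  h3:7  h4:7  h5:7  h6:0 — peak 7.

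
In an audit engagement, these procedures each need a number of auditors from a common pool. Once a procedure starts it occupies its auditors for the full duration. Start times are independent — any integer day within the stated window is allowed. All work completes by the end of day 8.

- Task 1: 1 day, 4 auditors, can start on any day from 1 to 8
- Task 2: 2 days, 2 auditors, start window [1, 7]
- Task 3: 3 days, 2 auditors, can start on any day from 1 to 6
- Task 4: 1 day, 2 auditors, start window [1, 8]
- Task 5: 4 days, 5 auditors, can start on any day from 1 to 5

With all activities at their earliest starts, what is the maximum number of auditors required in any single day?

Early-start schedule: Task 1@1, Task 2@1, Task 3@1, Task 4@1, Task 5@1.
Load per day: day 1: 15, day 2: 9, day 3: 7, day 4: 5, day 5: 0, day 6: 0, day 7: 0, day 8: 0.
Peak is 15.

15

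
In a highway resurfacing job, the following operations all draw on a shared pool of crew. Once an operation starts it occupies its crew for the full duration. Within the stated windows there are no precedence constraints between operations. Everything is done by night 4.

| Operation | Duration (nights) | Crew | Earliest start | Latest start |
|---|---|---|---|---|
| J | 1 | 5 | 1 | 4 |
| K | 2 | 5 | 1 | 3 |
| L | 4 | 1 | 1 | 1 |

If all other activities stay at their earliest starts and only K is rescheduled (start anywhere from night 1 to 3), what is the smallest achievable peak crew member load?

6

K@1: n1:11  n2:6  n3:1  n4:1 → peak 11
K@2: n1:6  n2:6  n3:6  n4:1 → peak 6
K@3: n1:6  n2:1  n3:6  n4:6 → peak 6
Best is K@2, peak 6.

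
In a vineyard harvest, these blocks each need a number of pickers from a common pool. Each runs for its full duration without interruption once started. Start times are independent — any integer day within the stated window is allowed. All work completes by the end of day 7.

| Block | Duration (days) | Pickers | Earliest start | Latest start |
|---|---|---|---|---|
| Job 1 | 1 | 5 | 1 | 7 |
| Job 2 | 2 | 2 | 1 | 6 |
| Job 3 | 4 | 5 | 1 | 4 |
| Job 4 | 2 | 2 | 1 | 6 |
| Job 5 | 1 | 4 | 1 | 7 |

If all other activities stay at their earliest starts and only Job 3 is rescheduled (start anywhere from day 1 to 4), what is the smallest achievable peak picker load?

Job 3@1: d1:18  d2:9  d3:5  d4:5  d5:0  d6:0  d7:0 → peak 18
Job 3@2: d1:13  d2:9  d3:5  d4:5  d5:5  d6:0  d7:0 → peak 13
Job 3@3: d1:13  d2:4  d3:5  d4:5  d5:5  d6:5  d7:0 → peak 13
Job 3@4: d1:13  d2:4  d3:0  d4:5  d5:5  d6:5  d7:5 → peak 13
Best is Job 3@2, peak 13.

13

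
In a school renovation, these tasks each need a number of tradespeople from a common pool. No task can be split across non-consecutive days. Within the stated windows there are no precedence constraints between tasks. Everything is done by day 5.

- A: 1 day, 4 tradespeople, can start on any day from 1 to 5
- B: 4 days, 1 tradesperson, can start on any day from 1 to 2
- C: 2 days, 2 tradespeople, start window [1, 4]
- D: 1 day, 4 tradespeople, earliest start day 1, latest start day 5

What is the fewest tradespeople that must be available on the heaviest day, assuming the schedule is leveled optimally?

Early-start (A@1, B@1, C@1, D@1) gives peak 11: d1:11  d2:3  d3:1  d4:1  d5:0.
Shift C→2, D→4.
Schedule A@1, B@1, C@2, D@4: d1:5  d2:3  d3:3  d4:5  d5:0 — peak 5.

5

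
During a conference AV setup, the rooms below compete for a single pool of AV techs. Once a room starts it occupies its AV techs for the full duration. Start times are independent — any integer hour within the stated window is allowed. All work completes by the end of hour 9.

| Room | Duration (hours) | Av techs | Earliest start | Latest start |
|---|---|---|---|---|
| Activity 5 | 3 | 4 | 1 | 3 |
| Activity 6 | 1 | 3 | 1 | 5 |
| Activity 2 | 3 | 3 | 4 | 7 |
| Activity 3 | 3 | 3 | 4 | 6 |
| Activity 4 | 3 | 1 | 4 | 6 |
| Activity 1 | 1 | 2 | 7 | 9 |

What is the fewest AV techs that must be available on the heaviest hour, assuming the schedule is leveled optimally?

Early-start (Activity 5@1, Activity 6@1, Activity 2@4, Activity 3@4, Activity 4@4, Activity 1@7) gives peak 7: h1:7  h2:4  h3:4  h4:7  h5:7  h6:7  h7:2  h8:0  h9:0.
Shift Activity 6→4, Activity 2→7, Activity 4→5.
Schedule Activity 5@1, Activity 6@4, Activity 2@7, Activity 3@4, Activity 4@5, Activity 1@7: h1:4  h2:4  h3:4  h4:6  h5:4  h6:4  h7:6  h8:3  h9:3 — peak 6.

6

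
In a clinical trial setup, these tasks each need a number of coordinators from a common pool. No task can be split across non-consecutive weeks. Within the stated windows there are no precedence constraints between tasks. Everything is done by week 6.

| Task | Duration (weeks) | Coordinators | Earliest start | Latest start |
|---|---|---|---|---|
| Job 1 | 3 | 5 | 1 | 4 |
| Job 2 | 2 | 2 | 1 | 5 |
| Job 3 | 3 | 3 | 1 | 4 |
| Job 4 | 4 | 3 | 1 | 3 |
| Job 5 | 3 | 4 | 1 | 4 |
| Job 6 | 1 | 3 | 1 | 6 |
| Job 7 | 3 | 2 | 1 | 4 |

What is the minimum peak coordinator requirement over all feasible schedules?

Early-start (Job 1@1, Job 2@1, Job 3@1, Job 4@1, Job 5@1, Job 6@1, Job 7@1) gives peak 22: w1:22  w2:19  w3:17  w4:3  w5:0  w6:0.
Shift Job 2→4, Job 5→4, Job 6→5, Job 7→4.
Schedule Job 1@1, Job 2@4, Job 3@1, Job 4@1, Job 5@4, Job 6@5, Job 7@4: w1:11  w2:11  w3:11  w4:11  w5:11  w6:6 — peak 11.
Total coordinator-weeks = 61 over 6 weeks ⇒ peak ≥ ⌈61/6⌉ = 11, so 11 is optimal.

11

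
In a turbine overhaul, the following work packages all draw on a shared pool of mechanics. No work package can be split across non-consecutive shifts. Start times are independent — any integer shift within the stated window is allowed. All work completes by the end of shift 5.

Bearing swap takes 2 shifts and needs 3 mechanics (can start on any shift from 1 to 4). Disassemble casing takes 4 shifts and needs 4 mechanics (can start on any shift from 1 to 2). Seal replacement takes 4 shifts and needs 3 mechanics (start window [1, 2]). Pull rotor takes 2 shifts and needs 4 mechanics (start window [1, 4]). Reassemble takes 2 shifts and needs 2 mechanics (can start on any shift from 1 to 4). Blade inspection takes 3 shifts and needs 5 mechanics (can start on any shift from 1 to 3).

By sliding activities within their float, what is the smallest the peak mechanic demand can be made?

14

Early-start (Bearing swap@1, Disassemble casing@1, Seal replacement@1, Pull rotor@1, Reassemble@1, Blade inspection@1) gives peak 21: s1:21  s2:21  s3:12  s4:7  s5:0.
Shift Reassemble→3, Blade inspection→3.
Schedule Bearing swap@1, Disassemble casing@1, Seal replacement@1, Pull rotor@1, Reassemble@3, Blade inspection@3: s1:14  s2:14  s3:14  s4:14  s5:5 — peak 14.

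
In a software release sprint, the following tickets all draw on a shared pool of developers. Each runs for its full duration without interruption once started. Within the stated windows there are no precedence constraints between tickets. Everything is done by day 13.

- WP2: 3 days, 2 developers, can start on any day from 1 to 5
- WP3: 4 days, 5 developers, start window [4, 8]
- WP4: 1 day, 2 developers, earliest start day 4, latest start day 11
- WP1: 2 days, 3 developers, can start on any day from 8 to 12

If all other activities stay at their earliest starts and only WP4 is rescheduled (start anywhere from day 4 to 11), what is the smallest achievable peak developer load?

5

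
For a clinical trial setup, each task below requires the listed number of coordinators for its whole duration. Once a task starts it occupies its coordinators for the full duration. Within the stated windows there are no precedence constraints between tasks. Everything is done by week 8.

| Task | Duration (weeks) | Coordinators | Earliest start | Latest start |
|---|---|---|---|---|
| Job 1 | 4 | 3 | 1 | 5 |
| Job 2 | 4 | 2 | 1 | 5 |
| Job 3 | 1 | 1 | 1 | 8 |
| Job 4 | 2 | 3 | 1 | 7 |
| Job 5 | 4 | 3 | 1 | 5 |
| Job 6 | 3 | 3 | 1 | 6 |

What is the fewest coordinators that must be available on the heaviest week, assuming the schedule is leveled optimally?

Early-start (Job 1@1, Job 2@1, Job 3@1, Job 4@1, Job 5@1, Job 6@1) gives peak 15: w1:15  w2:14  w3:11  w4:8  w5:0  w6:0  w7:0  w8:0.
Shift Job 4→2, Job 5→4, Job 6→5.
Schedule Job 1@1, Job 2@1, Job 3@1, Job 4@2, Job 5@4, Job 6@5: w1:6  w2:8  w3:8  w4:8  w5:6  w6:6  w7:6  w8:0 — peak 8.

8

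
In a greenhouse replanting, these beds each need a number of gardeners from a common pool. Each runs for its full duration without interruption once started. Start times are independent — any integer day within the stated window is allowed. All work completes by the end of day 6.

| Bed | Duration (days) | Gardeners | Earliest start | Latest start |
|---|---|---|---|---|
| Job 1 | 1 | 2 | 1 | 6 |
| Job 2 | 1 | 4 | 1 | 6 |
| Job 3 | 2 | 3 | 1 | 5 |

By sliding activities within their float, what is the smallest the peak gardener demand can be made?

Early-start (Job 1@1, Job 2@1, Job 3@1) gives peak 9: d1:9  d2:3  d3:0  d4:0  d5:0  d6:0.
Shift Job 2→2, Job 3→3.
Schedule Job 1@1, Job 2@2, Job 3@3: d1:2  d2:4  d3:3  d4:3  d5:0  d6:0 — peak 4.

4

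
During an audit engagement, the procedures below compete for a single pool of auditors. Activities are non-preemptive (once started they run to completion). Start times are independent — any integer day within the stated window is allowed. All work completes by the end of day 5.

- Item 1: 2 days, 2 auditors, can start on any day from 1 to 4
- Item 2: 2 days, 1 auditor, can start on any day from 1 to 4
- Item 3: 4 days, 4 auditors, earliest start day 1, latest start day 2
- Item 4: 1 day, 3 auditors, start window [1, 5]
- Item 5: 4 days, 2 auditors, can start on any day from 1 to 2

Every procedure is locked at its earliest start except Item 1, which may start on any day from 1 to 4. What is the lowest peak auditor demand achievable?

10

Item 1@1: d1:12  d2:9  d3:6  d4:6  d5:0 → peak 12
Item 1@2: d1:10  d2:9  d3:8  d4:6  d5:0 → peak 10
Item 1@3: d1:10  d2:7  d3:8  d4:8  d5:0 → peak 10
Item 1@4: d1:10  d2:7  d3:6  d4:8  d5:2 → peak 10
Best is Item 1@2, peak 10.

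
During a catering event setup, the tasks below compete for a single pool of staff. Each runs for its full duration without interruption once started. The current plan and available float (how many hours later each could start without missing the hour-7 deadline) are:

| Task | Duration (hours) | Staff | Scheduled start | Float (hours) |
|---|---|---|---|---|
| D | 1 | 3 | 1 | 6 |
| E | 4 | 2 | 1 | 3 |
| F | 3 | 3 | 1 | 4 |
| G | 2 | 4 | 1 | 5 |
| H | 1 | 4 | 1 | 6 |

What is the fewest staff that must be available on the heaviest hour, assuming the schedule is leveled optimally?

5

Early-start (D@1, E@1, F@1, G@1, H@1) gives peak 16: h1:16  h2:9  h3:5  h4:2  h5:0  h6:0  h7:0.
Shift F→2, G→5, H→7.
Schedule D@1, E@1, F@2, G@5, H@7: h1:5  h2:5  h3:5  h4:5  h5:4  h6:4  h7:4 — peak 5.
Total staffer-hours = 32 over 7 hours ⇒ peak ≥ ⌈32/7⌉ = 5, so 5 is optimal.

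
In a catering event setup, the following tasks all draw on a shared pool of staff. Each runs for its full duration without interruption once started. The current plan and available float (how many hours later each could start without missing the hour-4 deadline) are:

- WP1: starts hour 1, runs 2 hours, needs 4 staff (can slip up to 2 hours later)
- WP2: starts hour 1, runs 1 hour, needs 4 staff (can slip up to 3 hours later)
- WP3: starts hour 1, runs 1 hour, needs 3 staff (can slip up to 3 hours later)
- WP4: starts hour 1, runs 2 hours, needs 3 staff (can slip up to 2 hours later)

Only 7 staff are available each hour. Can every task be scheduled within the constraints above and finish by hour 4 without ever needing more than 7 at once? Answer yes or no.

yes

Schedule WP1@1, WP2@3, WP3@1, WP4@2: h1:7  h2:7  h3:7  h4:0 — peak 7 ≤ 7.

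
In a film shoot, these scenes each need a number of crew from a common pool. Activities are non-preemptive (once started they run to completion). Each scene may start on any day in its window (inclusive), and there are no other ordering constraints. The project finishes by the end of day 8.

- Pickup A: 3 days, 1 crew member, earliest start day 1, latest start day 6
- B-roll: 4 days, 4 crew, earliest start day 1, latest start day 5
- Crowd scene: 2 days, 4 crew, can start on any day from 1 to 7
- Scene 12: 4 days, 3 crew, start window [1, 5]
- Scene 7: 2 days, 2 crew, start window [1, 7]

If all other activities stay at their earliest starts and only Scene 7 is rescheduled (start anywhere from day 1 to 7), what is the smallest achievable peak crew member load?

Scene 7@1: d1:14  d2:14  d3:8  d4:7  d5:0  d6:0  d7:0  d8:0 → peak 14
Scene 7@2: d1:12  d2:14  d3:10  d4:7  d5:0  d6:0  d7:0  d8:0 → peak 14
Scene 7@3: d1:12  d2:12  d3:10  d4:9  d5:0  d6:0  d7:0  d8:0 → peak 12
Scene 7@4: d1:12  d2:12  d3:8  d4:9  d5:2  d6:0  d7:0  d8:0 → peak 12
Scene 7@5: d1:12  d2:12  d3:8  d4:7  d5:2  d6:2  d7:0  d8:0 → peak 12
Scene 7@6: d1:12  d2:12  d3:8  d4:7  d5:0  d6:2  d7:2  d8:0 → peak 12
Scene 7@7: d1:12  d2:12  d3:8  d4:7  d5:0  d6:0  d7:2  d8:2 → peak 12
Best is Scene 7@3, peak 12.

12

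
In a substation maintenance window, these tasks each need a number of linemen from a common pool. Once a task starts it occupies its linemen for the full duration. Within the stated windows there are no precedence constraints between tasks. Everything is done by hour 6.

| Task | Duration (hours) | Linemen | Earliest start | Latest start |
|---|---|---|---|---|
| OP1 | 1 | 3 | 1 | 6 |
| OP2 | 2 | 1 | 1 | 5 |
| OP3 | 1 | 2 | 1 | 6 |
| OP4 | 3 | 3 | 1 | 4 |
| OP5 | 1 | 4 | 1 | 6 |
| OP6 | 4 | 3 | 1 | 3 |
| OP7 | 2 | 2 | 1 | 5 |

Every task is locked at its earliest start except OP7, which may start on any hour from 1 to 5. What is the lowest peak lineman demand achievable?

OP7@1: h1:18  h2:9  h3:6  h4:3  h5:0  h6:0 → peak 18
OP7@2: h1:16  h2:9  h3:8  h4:3  h5:0  h6:0 → peak 16
OP7@3: h1:16  h2:7  h3:8  h4:5  h5:0  h6:0 → peak 16
OP7@4: h1:16  h2:7  h3:6  h4:5  h5:2  h6:0 → peak 16
OP7@5: h1:16  h2:7  h3:6  h4:3  h5:2  h6:2 → peak 16
Best is OP7@2, peak 16.

16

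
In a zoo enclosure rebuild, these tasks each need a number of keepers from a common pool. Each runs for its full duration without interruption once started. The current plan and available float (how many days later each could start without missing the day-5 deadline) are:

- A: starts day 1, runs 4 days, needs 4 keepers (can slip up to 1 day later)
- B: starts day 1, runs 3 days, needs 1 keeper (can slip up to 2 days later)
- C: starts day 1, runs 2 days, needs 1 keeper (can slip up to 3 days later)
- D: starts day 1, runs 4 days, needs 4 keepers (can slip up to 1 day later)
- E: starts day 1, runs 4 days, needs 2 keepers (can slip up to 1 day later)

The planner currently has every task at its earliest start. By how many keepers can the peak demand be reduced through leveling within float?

1

Early-start peak: d1:12  d2:12  d3:11  d4:10  d5:0 ⇒ 12.
Leveled (A@1, B@1, C@4, D@1, E@1): d1:11  d2:11  d3:11  d4:11  d5:1 ⇒ 11.
Reduction 12 − 11 = 1.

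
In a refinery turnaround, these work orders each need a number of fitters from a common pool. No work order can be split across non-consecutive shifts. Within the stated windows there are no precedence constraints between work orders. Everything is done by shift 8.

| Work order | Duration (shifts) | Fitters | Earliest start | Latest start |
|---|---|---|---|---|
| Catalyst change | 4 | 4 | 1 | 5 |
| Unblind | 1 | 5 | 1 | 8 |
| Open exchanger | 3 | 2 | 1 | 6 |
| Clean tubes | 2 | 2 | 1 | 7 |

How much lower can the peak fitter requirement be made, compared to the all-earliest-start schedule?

Early-start peak: s1:13  s2:8  s3:6  s4:4  s5:0  s6:0  s7:0  s8:0 ⇒ 13.
Leveled (Catalyst change@1, Unblind@5, Open exchanger@6, Clean tubes@6): s1:4  s2:4  s3:4  s4:4  s5:5  s6:4  s7:4  s8:2 ⇒ 5.
Reduction 13 − 5 = 8.

8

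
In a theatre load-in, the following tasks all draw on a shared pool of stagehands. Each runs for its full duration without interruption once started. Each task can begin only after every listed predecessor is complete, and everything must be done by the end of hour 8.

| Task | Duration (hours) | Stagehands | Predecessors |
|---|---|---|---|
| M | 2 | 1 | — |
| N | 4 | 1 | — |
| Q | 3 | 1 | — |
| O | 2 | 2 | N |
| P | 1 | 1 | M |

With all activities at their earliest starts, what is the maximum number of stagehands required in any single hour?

Early-start schedule: M@1, N@1, Q@1, O@5, P@3.
Load per hour: hour 1: 3, hour 2: 3, hour 3: 3, hour 4: 1, hour 5: 2, hour 6: 2, hour 7: 0, hour 8: 0.
Peak is 3.

3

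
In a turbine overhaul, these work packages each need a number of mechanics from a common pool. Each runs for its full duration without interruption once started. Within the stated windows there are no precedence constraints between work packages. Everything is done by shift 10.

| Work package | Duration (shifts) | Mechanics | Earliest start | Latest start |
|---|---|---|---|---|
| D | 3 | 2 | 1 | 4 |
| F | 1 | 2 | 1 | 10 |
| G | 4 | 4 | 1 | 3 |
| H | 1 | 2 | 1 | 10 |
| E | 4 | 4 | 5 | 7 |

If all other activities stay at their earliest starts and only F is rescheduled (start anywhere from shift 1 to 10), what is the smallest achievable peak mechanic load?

8

F@1: s1:10  s2:6  s3:6  s4:4  s5:4  s6:4  s7:4  s8:4  s9:0  s10:0 → peak 10
F@2: s1:8  s2:8  s3:6  s4:4  s5:4  s6:4  s7:4  s8:4  s9:0  s10:0 → peak 8
F@3: s1:8  s2:6  s3:8  s4:4  s5:4  s6:4  s7:4  s8:4  s9:0  s10:0 → peak 8
F@4: s1:8  s2:6  s3:6  s4:6  s5:4  s6:4  s7:4  s8:4  s9:0  s10:0 → peak 8
F@5: s1:8  s2:6  s3:6  s4:4  s5:6  s6:4  s7:4  s8:4  s9:0  s10:0 → peak 8
F@6: s1:8  s2:6  s3:6  s4:4  s5:4  s6:6  s7:4  s8:4  s9:0  s10:0 → peak 8
F@7: s1:8  s2:6  s3:6  s4:4  s5:4  s6:4  s7:6  s8:4  s9:0  s10:0 → peak 8
F@8: s1:8  s2:6  s3:6  s4:4  s5:4  s6:4  s7:4  s8:6  s9:0  s10:0 → peak 8
F@9: s1:8  s2:6  s3:6  s4:4  s5:4  s6:4  s7:4  s8:4  s9:2  s10:0 → peak 8
F@10: s1:8  s2:6  s3:6  s4:4  s5:4  s6:4  s7:4  s8:4  s9:0  s10:2 → peak 8
Best is F@2, peak 8.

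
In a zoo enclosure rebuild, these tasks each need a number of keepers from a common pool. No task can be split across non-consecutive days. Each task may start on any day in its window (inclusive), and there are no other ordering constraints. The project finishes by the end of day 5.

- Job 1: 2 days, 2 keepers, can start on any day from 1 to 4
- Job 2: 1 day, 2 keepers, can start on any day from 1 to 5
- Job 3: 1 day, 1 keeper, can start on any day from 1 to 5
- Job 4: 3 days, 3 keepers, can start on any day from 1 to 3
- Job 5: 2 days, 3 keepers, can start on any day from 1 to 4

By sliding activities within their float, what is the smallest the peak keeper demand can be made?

5

Early-start (Job 1@1, Job 2@1, Job 3@1, Job 4@1, Job 5@1) gives peak 11: d1:11  d2:8  d3:3  d4:0  d5:0.
Shift Job 2→3, Job 3→4, Job 5→4.
Schedule Job 1@1, Job 2@3, Job 3@4, Job 4@1, Job 5@4: d1:5  d2:5  d3:5  d4:4  d5:3 — peak 5.
Total keeper-days = 22 over 5 days ⇒ peak ≥ ⌈22/5⌉ = 5, so 5 is optimal.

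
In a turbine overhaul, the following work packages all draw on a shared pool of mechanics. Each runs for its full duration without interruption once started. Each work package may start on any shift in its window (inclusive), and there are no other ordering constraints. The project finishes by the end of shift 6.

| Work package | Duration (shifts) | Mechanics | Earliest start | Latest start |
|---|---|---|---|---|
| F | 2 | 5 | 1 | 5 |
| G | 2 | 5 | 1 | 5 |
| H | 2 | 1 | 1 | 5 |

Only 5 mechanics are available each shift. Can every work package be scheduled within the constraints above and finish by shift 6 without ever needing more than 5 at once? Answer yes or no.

yes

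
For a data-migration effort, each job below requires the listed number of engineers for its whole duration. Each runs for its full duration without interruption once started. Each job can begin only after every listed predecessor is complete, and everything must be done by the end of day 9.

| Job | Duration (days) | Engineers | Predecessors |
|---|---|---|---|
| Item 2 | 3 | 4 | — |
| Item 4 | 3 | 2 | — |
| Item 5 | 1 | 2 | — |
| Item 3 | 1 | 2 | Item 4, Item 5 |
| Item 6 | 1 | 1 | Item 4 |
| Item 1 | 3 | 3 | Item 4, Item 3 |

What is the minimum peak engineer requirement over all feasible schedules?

6

Early-start (Item 2@1, Item 4@1, Item 5@1, Item 3@4, Item 6@4, Item 1@5) gives peak 8: d1:8  d2:6  d3:6  d4:3  d5:3  d6:3  d7:3  d8:0  d9:0.
Shift Item 5→4, Item 3→5, Item 1→6.
Schedule Item 2@1, Item 4@1, Item 5@4, Item 3@5, Item 6@4, Item 1@6: d1:6  d2:6  d3:6  d4:3  d5:2  d6:3  d7:3  d8:3  d9:0 — peak 6.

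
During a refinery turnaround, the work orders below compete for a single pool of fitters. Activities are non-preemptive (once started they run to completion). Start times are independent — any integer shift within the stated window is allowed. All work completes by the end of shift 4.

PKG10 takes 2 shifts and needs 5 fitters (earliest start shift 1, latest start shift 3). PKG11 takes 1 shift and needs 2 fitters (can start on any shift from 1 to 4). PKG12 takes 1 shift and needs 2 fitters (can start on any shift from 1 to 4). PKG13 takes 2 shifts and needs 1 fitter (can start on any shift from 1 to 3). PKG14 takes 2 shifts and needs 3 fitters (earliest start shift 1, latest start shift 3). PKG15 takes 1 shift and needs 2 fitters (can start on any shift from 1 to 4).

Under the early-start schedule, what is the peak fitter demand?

Early-start schedule: PKG10@1, PKG11@1, PKG12@1, PKG13@1, PKG14@1, PKG15@1.
Load per shift: shift 1: 15, shift 2: 9, shift 3: 0, shift 4: 0.
Peak is 15.

15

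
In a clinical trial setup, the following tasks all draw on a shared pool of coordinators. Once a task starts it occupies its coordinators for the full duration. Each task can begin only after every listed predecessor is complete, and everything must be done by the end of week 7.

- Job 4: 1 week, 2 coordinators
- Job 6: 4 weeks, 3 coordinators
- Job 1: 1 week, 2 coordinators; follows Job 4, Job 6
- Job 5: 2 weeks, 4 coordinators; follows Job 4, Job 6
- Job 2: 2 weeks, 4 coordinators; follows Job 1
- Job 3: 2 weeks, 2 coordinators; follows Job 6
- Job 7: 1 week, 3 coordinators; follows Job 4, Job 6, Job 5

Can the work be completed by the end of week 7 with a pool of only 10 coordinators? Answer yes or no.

Schedule Job 4@1, Job 6@1, Job 1@5, Job 5@5, Job 2@6, Job 3@5, Job 7@7: w1:5  w2:3  w3:3  w4:3  w5:8  w6:10  w7:7 — peak 10 ≤ 10.

yes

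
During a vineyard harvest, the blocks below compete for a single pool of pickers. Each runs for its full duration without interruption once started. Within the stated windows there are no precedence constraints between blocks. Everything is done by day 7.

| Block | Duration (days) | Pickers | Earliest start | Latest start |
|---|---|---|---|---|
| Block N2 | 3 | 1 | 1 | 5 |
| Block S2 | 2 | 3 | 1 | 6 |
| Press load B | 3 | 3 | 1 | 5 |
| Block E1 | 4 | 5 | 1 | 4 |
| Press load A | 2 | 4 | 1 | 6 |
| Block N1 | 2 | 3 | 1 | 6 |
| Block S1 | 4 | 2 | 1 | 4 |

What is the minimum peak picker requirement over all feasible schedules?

10

Early-start (Block N2@1, Block S2@1, Press load B@1, Block E1@1, Press load A@1, Block N1@1, Block S1@1) gives peak 21: d1:21  d2:21  d3:11  d4:7  d5:0  d6:0  d7:0.
Shift Block E1→4, Press load A→5, Block N1→3.
Schedule Block N2@1, Block S2@1, Press load B@1, Block E1@4, Press load A@5, Block N1@3, Block S1@1: d1:9  d2:9  d3:9  d4:10  d5:9  d6:9  d7:5 — peak 10.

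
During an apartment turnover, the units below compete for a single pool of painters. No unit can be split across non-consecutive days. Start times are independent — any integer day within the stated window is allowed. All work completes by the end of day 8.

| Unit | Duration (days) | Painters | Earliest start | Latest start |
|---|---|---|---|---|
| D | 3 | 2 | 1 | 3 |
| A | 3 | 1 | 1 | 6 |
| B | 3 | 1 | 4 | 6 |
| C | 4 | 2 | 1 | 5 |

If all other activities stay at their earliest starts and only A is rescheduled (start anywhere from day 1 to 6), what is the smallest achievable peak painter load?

A@1: d1:5  d2:5  d3:5  d4:3  d5:1  d6:1  d7:0  d8:0 → peak 5
A@2: d1:4  d2:5  d3:5  d4:4  d5:1  d6:1  d7:0  d8:0 → peak 5
A@3: d1:4  d2:4  d3:5  d4:4  d5:2  d6:1  d7:0  d8:0 → peak 5
A@4: d1:4  d2:4  d3:4  d4:4  d5:2  d6:2  d7:0  d8:0 → peak 4
A@5: d1:4  d2:4  d3:4  d4:3  d5:2  d6:2  d7:1  d8:0 → peak 4
A@6: d1:4  d2:4  d3:4  d4:3  d5:1  d6:2  d7:1  d8:1 → peak 4
Best is A@4, peak 4.

4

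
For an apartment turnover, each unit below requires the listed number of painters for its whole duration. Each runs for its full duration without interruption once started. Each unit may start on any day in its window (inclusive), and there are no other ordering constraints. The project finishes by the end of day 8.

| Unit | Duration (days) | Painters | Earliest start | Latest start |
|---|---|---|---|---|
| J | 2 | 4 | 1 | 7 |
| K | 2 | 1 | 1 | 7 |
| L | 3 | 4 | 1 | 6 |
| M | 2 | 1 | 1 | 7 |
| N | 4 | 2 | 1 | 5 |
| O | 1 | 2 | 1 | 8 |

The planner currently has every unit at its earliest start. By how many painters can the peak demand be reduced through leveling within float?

Early-start peak: d1:14  d2:12  d3:6  d4:2  d5:0  d6:0  d7:0  d8:0 ⇒ 14.
Leveled (J@1, K@1, L@3, M@1, N@3, O@6): d1:6  d2:6  d3:6  d4:6  d5:6  d6:4  d7:0  d8:0 ⇒ 6.
Reduction 14 − 6 = 8.

8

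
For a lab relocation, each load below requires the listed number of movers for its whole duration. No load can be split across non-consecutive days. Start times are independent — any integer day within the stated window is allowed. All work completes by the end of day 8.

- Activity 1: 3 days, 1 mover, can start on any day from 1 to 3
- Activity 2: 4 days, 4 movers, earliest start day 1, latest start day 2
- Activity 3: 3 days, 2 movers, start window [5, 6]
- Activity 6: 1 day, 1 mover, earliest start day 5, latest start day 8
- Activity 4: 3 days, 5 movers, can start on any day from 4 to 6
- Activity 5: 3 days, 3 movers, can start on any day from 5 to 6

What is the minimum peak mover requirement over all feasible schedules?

Early-start (Activity 1@1, Activity 2@1, Activity 3@5, Activity 6@5, Activity 4@4, Activity 5@5) gives peak 11: d1:5  d2:5  d3:5  d4:9  d5:11  d6:10  d7:5  d8:0.
Shift Activity 5→6.
Schedule Activity 1@1, Activity 2@1, Activity 3@5, Activity 6@5, Activity 4@4, Activity 5@6: d1:5  d2:5  d3:5  d4:9  d5:8  d6:10  d7:5  d8:3 — peak 10.

10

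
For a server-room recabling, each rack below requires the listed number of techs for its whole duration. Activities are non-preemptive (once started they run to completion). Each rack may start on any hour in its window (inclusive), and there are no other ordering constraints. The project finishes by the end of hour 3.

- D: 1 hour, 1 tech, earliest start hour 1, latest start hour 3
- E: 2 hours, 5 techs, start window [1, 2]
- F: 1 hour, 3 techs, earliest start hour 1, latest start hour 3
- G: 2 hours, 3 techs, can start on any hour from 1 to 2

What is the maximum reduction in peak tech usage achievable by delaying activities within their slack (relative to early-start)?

Early-start peak: h1:12  h2:8  h3:0 ⇒ 12.
Leveled (D@1, E@1, F@3, G@2): h1:6  h2:8  h3:6 ⇒ 8.
Reduction 12 − 8 = 4.

4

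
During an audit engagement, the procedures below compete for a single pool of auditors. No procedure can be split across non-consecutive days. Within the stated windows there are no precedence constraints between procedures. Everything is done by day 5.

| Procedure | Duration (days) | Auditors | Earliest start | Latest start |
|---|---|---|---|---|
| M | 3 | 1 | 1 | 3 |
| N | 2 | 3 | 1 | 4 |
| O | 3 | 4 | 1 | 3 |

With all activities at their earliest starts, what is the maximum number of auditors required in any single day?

8

Early-start schedule: M@1, N@1, O@1.
Load per day: day 1: 8, day 2: 8, day 3: 5, day 4: 0, day 5: 0.
Peak is 8.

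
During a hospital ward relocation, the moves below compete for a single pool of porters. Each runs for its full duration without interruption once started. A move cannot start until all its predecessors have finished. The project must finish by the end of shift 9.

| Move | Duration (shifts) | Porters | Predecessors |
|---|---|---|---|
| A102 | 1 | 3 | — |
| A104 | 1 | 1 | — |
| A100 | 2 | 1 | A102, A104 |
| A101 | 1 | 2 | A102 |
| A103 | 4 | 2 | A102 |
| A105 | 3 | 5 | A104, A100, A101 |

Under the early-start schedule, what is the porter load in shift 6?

At early start, shift 6 has: A105.
Demand: 5 = 5.

5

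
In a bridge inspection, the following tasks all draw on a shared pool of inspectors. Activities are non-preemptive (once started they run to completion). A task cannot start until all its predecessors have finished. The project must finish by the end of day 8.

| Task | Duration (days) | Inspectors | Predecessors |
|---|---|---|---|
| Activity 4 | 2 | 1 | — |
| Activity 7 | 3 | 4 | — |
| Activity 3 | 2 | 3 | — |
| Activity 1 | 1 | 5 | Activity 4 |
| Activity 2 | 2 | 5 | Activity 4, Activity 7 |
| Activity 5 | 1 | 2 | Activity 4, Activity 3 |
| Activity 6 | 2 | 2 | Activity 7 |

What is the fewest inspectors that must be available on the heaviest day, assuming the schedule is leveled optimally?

7

Early-start (Activity 4@1, Activity 7@1, Activity 3@1, Activity 1@3, Activity 2@4, Activity 5@3, Activity 6@4) gives peak 11: d1:8  d2:8  d3:11  d4:7  d5:7  d6:0  d7:0  d8:0.
Shift Activity 3→3, Activity 1→5, Activity 2→6, Activity 5→5, Activity 6→6.
Schedule Activity 4@1, Activity 7@1, Activity 3@3, Activity 1@5, Activity 2@6, Activity 5@5, Activity 6@6: d1:5  d2:5  d3:7  d4:3  d5:7  d6:7  d7:7  d8:0 — peak 7.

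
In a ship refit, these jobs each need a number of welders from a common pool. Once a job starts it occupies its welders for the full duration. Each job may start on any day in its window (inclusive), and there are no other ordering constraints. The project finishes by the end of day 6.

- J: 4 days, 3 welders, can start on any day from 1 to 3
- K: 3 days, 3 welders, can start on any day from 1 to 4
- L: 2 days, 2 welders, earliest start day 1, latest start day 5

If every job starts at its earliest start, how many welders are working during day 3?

6

At early start, day 3 has: J, K.
Demand: 3 + 3 = 6.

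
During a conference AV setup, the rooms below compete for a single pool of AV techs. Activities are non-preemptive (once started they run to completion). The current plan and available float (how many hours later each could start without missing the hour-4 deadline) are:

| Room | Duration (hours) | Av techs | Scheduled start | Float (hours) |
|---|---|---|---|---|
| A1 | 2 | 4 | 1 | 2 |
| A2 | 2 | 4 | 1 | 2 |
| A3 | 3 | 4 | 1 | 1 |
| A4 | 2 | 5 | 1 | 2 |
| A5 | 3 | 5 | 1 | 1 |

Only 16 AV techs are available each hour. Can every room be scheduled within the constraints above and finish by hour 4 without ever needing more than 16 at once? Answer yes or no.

The minimum achievable peak is 17; 16 < 17, so no feasible schedule stays within the cap.

no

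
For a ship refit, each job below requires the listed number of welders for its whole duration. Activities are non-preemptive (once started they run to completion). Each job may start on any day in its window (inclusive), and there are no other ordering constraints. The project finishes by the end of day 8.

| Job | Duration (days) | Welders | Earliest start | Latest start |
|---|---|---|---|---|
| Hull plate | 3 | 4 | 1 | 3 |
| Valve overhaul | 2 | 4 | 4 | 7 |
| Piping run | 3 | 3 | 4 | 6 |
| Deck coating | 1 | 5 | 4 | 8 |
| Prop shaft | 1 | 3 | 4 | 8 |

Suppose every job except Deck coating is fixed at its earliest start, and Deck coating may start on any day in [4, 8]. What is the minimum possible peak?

Deck coating@4: d1:4  d2:4  d3:4  d4:15  d5:7  d6:3  d7:0  d8:0 → peak 15
Deck coating@5: d1:4  d2:4  d3:4  d4:10  d5:12  d6:3  d7:0  d8:0 → peak 12
Deck coating@6: d1:4  d2:4  d3:4  d4:10  d5:7  d6:8  d7:0  d8:0 → peak 10
Deck coating@7: d1:4  d2:4  d3:4  d4:10  d5:7  d6:3  d7:5  d8:0 → peak 10
Deck coating@8: d1:4  d2:4  d3:4  d4:10  d5:7  d6:3  d7:0  d8:5 → peak 10
Best is Deck coating@6, peak 10.

10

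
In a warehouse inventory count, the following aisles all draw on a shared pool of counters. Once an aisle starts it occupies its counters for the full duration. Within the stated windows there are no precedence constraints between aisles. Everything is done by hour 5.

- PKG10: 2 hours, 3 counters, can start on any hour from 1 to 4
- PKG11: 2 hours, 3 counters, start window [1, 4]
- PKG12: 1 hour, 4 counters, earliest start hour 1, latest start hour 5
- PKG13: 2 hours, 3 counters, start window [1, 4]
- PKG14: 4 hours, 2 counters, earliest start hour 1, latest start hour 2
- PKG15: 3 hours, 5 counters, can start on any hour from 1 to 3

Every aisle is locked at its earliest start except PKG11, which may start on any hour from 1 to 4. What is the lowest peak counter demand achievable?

17

PKG11@1: h1:20  h2:16  h3:7  h4:2  h5:0 → peak 20
PKG11@2: h1:17  h2:16  h3:10  h4:2  h5:0 → peak 17
PKG11@3: h1:17  h2:13  h3:10  h4:5  h5:0 → peak 17
PKG11@4: h1:17  h2:13  h3:7  h4:5  h5:3 → peak 17
Best is PKG11@2, peak 17.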